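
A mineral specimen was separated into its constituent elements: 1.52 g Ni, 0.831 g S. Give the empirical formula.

Moles — Ni: 1.52 / 58.69 = 0.0259 mol; S: 0.831 / 32.07 = 0.02591 mol
Ratios (÷ 0.0259): Ni 1.000, S 1.001
Ratio ≈ 1:1, so the empirical formula is NiS

NiS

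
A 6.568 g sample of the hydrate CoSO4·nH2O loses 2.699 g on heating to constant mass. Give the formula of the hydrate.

Mass of anhydrous CoSO4 = 6.568 − 2.699 = 3.869 g
mol H2O = 2.699 / 18.02 = 0.1498
Molar mass of CoSO4 = 155.00 g/mol → mol CoSO4 = 3.869 / 155.00 = 0.02496
n = 0.1498 / 0.02496 = 6.00 ≈ 6 → CoSO4·6H2O

CoSO4·6H2O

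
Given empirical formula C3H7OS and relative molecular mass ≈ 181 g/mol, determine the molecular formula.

C6H14O2S2

Empirical-formula mass = 91.16 g/mol
n = 181 / 91.16 = 1.99 ≈ 2
Molecular formula = (C3H7OS)2 = C6H14O2S2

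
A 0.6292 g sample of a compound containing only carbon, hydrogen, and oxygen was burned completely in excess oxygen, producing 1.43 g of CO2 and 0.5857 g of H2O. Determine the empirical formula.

mol C = 1.43 / 44.01 = 0.03249; mass C = 0.03249 × 12.01 = 0.3902 g
mol H = 2 × (0.5857 / 18.02) = 0.06501; mass H = 0.06501 × 1.008 = 0.06553 g
mass O = 0.6292 − (0.4558) = 0.1734 g → mol O = 0.01084
Smallest is O at 0.01084 mol; normalising gives C 2.998, H 5.997, O 1.000
Ratio ≈ 3:6:1, so the empirical formula is C3H6O

C3H6O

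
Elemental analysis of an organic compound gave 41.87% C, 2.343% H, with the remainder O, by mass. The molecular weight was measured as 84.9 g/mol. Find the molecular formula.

C3H2O3

Assume 100 g: 41.87 g C, 2.343 g H, 55.787 g O.
C: 41.87 g ÷ 12.01 g/mol = 3.486 mol
H: 2.343 g ÷ 1.008 g/mol = 2.324 mol
O: 55.787 g ÷ 16.00 g/mol = 3.487 mol
Divide by the smallest (2.324 mol H): C 1.500, H 1.000, O 1.500
Multiply by 2: C 3.00, H 2.00, O 3.00 → C3H2O3
Empirical-formula mass = 86.05 g/mol
n = 84.9 / 86.05 = 0.99 ≈ 1
Molecular formula = empirical formula = C3H2O3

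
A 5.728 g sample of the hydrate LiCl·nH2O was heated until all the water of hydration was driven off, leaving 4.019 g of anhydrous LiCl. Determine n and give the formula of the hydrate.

Mass of water lost = 5.728 − 4.019 = 1.709 g → 1.709 / 18.02 = 0.09484 mol H2O
Molar mass of LiCl = 42.39 g/mol → mol LiCl = 4.019 / 42.39 = 0.09481
n = 0.09484 / 0.09481 = 1.00 ≈ 1 → LiCl·H2O

LiCl·H2O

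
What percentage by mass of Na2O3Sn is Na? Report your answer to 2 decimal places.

Molar mass = 2(22.99) + 3(16.00) + 1(118.71) = 212.690 g/mol
Mass of Na per mole = 2 × 22.99 = 45.980 g
% Na = 45.980 / 212.690 × 100 = 21.62%

21.62%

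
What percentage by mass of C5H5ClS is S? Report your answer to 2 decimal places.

24.18%

Molar mass = 5(12.01) + 5(1.008) + 1(35.45) + 1(32.07) = 132.610 g/mol
Mass of S per mole = 1 × 32.07 = 32.070 g
% S = 32.070 / 132.610 × 100 = 24.18%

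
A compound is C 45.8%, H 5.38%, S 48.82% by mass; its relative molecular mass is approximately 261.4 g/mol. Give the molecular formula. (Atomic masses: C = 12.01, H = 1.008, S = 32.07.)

Assume 100 g: 45.8 g C, 5.38 g H, 48.82 g S.
Moles — C: 45.8 / 12.01 = 3.813 mol; H: 5.38 / 1.008 = 5.337 mol; S: 48.82 / 32.07 = 1.522 mol
Ratios (÷ 1.522): C 2.505, H 3.506, S 1.000
Scaling by 2: C 5.01, H 7.01, S 2.00 → C5H7S2
Empirical-formula mass = 131.25 g/mol
n = 261.4 / 131.25 = 1.99 ≈ 2
Molecular formula = (C5H7S2)×2 = C10H14S4

C10H14S4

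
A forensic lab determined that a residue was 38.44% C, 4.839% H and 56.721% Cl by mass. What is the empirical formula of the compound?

C2H3Cl

Assume 100 g: 38.44 g C, 4.839 g H, 56.721 g Cl.
n(C) = 38.44/12.01 = 3.201, n(H) = 4.839/1.008 = 4.801, n(Cl) = 56.721/35.45 = 1.6
Ratios (÷ 1.6): C 2.000, H 3.000, Cl 1.000
→ C2H3Cl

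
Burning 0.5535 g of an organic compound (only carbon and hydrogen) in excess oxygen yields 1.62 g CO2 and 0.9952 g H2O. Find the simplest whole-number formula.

CH3

mol C = 1.62 / 44.01 = 0.03681; mass C = 0.03681 × 12.01 = 0.4421 g
mol H = 2 × (0.9952 / 18.02) = 0.1105; mass H = 0.1105 × 1.008 = 0.1113 g
Smallest is C at 0.03681 mol; normalising gives C 1.000, H 3.001
→ CH3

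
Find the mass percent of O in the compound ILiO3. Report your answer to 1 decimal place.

26.4%

Molar mass = 1(126.90) + 1(6.94) + 3(16.00) = 181.840 g/mol
Mass of O per mole = 3 × 16.00 = 48.000 g
% O = 48.000 / 181.840 × 100 = 26.4%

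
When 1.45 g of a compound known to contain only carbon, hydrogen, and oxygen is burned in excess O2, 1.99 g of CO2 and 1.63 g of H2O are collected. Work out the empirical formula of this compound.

mol C = 1.99 / 44.01 = 0.04522; mass C = 0.04522 × 12.01 = 0.5431 g
mol H = 2 × (1.63 / 18.02) = 0.1809; mass H = 0.1809 × 1.008 = 0.1824 g
mass O = 1.45 − (0.7254) = 0.7246 g → mol O = 0.04529
Smallest is C at 0.04522 mol; normalising gives C 1.000, H 4.001, O 1.002
Ratio ≈ 1:4:1, so the empirical formula is CH4O

CH4O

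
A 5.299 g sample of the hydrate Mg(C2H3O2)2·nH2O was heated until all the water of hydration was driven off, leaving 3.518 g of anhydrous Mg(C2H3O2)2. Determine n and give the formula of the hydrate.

Mg(C2H3O2)2·4H2O

Mass of water lost = 5.299 − 3.518 = 1.781 g → 1.781 / 18.02 = 0.09883 mol H2O
Molar mass of Mg(C2H3O2)2 = 142.40 g/mol → mol Mg(C2H3O2)2 = 3.518 / 142.40 = 0.02471
n = 0.09883 / 0.02471 = 4.00 ≈ 4 → Mg(C2H3O2)2·4H2O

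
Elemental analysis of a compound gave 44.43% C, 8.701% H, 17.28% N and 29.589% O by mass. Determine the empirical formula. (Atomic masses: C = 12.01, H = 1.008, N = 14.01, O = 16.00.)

C6H14N2O3

Assume 100 g: 44.43 g C, 8.701 g H, 17.28 g N, 29.589 g O.
n(C) = 44.43/12.01 = 3.699, n(H) = 8.701/1.008 = 8.632, n(N) = 17.28/14.01 = 1.233, n(O) = 29.589/16.00 = 1.849
Smallest is N at 1.233 mol; normalising gives C 2.999, H 6.998, N 1.000, O 1.499
×2: C 6.00, H 14.00, N 2.00, O 3.00 → C6H14N2O3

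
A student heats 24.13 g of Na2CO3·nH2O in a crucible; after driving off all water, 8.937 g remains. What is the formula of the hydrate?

Na2CO3·10H2O

Mass of water lost = 24.13 − 8.937 = 15.19 g → 15.19 / 18.02 = 0.8431 mol H2O
Molar mass of Na2CO3 = 105.99 g/mol → mol Na2CO3 = 8.937 / 105.99 = 0.08432
n = 0.8431 / 0.08432 = 10.00 ≈ 10 → Na2CO3·10H2O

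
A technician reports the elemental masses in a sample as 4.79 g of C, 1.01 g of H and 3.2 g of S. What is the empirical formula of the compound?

n(C) = 4.79/12.01 = 0.3988, n(H) = 1.01/1.008 = 1.002, n(S) = 3.2/32.07 = 0.09978
Smallest is S at 0.09978 mol; normalising gives C 3.997, H 10.042, S 1.000
→ C4H10S

C4H10S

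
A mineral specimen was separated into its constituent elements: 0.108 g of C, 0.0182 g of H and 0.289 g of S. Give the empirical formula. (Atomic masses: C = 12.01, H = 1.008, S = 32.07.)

CH2S

n(C) = 0.108/12.01 = 0.008993, n(H) = 0.0182/1.008 = 0.01806, n(S) = 0.289/32.07 = 0.009012
Divide by the smallest (0.008993 mol C): C 1.000, H 2.008, S 1.002
≈ 1:2:1 → CH2S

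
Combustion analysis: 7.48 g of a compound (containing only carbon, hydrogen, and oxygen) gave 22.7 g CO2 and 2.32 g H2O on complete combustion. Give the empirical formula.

C8H4O

mol C = 22.7 / 44.01 = 0.5158; mass C = 0.5158 × 12.01 = 6.195 g
mol H = 2 × (2.32 / 18.02) = 0.2575; mass H = 0.2575 × 1.008 = 0.2596 g
mass O = 7.48 − (6.454) = 1.026 g → mol O = 0.06411
Smallest is O at 0.06411 mol; normalising gives C 8.045, H 4.016, O 1.000
Ratio ≈ 8:4:1, so the empirical formula is C8H4O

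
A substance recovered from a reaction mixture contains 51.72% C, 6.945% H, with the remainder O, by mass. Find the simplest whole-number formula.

C5H8O3

Assume 100 g: 51.72 g C, 6.945 g H, 41.335 g O.
n(C) = 51.72/12.01 = 4.306, n(H) = 6.945/1.008 = 6.89, n(O) = 41.335/16.00 = 2.583
Smallest is O at 2.583 mol; normalising gives C 1.667, H 2.667, O 1.000
×3: C 5.00, H 8.00, O 3.00 → C5H8O3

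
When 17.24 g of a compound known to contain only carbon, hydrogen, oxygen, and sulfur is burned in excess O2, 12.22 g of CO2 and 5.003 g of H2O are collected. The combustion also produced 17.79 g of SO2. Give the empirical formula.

mol C = 12.22 / 44.01 = 0.2777; mass C = 0.2777 × 12.01 = 3.335 g
mol H = 2 × (5.003 / 18.02) = 0.5553; mass H = 0.5553 × 1.008 = 0.5597 g
mol S = 17.79 / 64.07 = 0.2777; mass S = 8.905 g
mass O = 17.24 − (12.80) = 4.441 g → mol O = 0.2776
Ratios (÷ 0.2776): C 1.000, H 2.001, O 1.000, S 1.000
→ CH2OS

CH2OS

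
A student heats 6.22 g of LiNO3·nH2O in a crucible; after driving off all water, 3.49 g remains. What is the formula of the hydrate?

Mass of water lost = 6.22 − 3.49 = 2.73 g → 2.73 / 18.02 = 0.1515 mol H2O
Molar mass of LiNO3 = 68.95 g/mol → mol LiNO3 = 3.49 / 68.95 = 0.05062
n = 0.1515 / 0.05062 = 2.99 ≈ 3 → LiNO3·3H2O

LiNO3·3H2O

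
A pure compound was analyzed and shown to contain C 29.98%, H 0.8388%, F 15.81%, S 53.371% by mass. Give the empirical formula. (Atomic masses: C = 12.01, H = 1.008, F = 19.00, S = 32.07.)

C3HFS2

Assume 100 g: 29.98 g C, 0.8388 g H, 15.81 g F, 53.371 g S.
n(C) = 29.98/12.01 = 2.496, n(H) = 0.8388/1.008 = 0.8321, n(F) = 15.81/19.00 = 0.8321, n(S) = 53.371/32.07 = 1.664
Smallest is F at 0.8321 mol; normalising gives C 3.000, H 1.000, F 1.000, S 2.000
→ C3HFS2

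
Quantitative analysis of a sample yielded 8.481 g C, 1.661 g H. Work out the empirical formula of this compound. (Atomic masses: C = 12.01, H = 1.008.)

C: 8.481 g ÷ 12.01 g/mol = 0.7062 mol
H: 1.661 g ÷ 1.008 g/mol = 1.648 mol
Divide by the smallest (0.7062 mol C): C 1.000, H 2.333
×3: C 3.00, H 7.00 → C3H7

C3H7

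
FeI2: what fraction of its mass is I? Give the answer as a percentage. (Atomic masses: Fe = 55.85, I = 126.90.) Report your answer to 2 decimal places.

Molar mass = 1(55.85) + 2(126.90) = 309.650 g/mol
Mass of I per mole = 2 × 126.90 = 253.800 g
% I = 253.800 / 309.650 × 100 = 81.96%

81.96%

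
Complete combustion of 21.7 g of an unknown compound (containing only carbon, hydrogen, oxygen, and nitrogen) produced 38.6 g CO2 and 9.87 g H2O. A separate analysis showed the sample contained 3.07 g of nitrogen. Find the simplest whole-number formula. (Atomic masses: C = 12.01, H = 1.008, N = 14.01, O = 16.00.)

C4H5NO2

mol C = 38.6 / 44.01 = 0.8771; mass C = 0.8771 × 12.01 = 10.53 g
mol H = 2 × (9.87 / 18.02) = 1.095; mass H = 1.095 × 1.008 = 1.104 g
mol N = 3.07 / 14.01 = 0.2191
mass O = 21.7 − (14.71) = 6.992 g → mol O = 0.4370
Divide by the smallest (0.2191 mol N): C 4.003, H 4.999, N 1.000, O 1.994
Ratio ≈ 4:5:1:2, so the empirical formula is C4H5NO2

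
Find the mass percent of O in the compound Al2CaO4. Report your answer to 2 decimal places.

40.50%

Molar mass = 2(26.98) + 1(40.08) + 4(16.00) = 158.040 g/mol
Mass of O per mole = 4 × 16.00 = 64.000 g
% O = 64.000 / 158.040 × 100 = 40.50%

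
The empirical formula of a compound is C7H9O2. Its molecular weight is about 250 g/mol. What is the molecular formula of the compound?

C14H18O4

Empirical-formula mass = 125.14 g/mol
n = 250 / 125.14 = 2.00 ≈ 2
Molecular formula = (C7H9O2)2 = C14H18O4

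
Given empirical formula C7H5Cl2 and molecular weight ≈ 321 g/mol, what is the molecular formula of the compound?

Empirical-formula mass = 160.01 g/mol
n = 321 / 160.01 = 2.01 ≈ 2
Molecular formula = (C7H5Cl2)2 = C14H10Cl4

C14H10Cl4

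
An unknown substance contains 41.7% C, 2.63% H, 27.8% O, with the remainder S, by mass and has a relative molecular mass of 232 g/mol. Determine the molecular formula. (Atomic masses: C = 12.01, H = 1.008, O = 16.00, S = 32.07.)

C8H6O4S2

Assume 100 g: 41.7 g C, 2.63 g H, 27.8 g O, 27.87 g S.
C: 41.7 g ÷ 12.01 g/mol = 3.472 mol
H: 2.63 g ÷ 1.008 g/mol = 2.609 mol
O: 27.8 g ÷ 16.00 g/mol = 1.738 mol
S: 27.87 g ÷ 32.07 g/mol = 0.869 mol
Divide by the smallest (0.869 mol S): C 3.995, H 3.002, O 1.999, S 1.000
≈ 4:3:2:1 → C4H3O2S
Empirical-formula mass = 115.13 g/mol
n = 232 / 115.13 = 2.02 ≈ 2
Molecular formula = (C4H3O2S)×2 = C8H6O4S2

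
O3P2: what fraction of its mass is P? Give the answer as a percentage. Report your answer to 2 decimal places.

Molar mass = 3(16.00) + 2(30.97) = 109.940 g/mol
Mass of P per mole = 2 × 30.97 = 61.940 g
% P = 61.940 / 109.940 × 100 = 56.34%

56.34%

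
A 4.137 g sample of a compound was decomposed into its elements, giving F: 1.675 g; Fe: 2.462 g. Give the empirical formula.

F: 1.675 g ÷ 19.00 g/mol = 0.08816 mol
Fe: 2.462 g ÷ 55.85 g/mol = 0.04408 mol
Smallest is Fe at 0.04408 mol; normalising gives F 2.000, Fe 1.000
Ratio ≈ 2:1, so the empirical formula is F2Fe

F2Fe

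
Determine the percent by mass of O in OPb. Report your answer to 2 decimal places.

7.17%

Molar mass = 1(16.00) + 1(207.2) = 223.200 g/mol
Mass of O per mole = 1 × 16.00 = 16.000 g
% O = 16.000 / 223.200 × 100 = 7.17%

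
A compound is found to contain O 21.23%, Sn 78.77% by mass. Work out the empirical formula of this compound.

Assume 100 g: 21.23 g O, 78.77 g Sn.
Moles — O: 21.23 / 16.00 = 1.327 mol; Sn: 78.77 / 118.71 = 0.6635 mol
Smallest is Sn at 0.6635 mol; normalising gives O 2.000, Sn 1.000
Ratio ≈ 2:1, so the empirical formula is O2Sn

O2Sn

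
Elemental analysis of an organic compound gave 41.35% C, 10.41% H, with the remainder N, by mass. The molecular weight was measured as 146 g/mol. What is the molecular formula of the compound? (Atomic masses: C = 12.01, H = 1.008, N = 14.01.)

C5H15N5

Assume 100 g: 41.35 g C, 10.41 g H, 48.24 g N.
n(C) = 41.35/12.01 = 3.443, n(H) = 10.41/1.008 = 10.33, n(N) = 48.24/14.01 = 3.443
Smallest is C at 3.443 mol; normalising gives C 1.000, H 3.000, N 1.000
→ CH3N
Empirical-formula mass = 29.04 g/mol
n = 146 / 29.04 = 5.03 ≈ 5
Molecular formula = (CH3N)×5 = C5H15N5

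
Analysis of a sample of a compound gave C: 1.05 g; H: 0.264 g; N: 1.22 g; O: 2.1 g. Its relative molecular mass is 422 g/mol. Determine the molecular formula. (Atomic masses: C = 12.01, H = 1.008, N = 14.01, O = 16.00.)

C: 1.05 g ÷ 12.01 g/mol = 0.08743 mol
H: 0.264 g ÷ 1.008 g/mol = 0.2619 mol
N: 1.22 g ÷ 14.01 g/mol = 0.08708 mol
O: 2.1 g ÷ 16.00 g/mol = 0.1313 mol
Ratios (÷ 0.08708): C 1.004, H 3.008, N 1.000, O 1.507
Scaling by 2: C 2.01, H 6.02, N 2.00, O 3.01 → C2H6N2O3
Empirical-formula mass = 106.09 g/mol
n = 422 / 106.09 = 3.98 ≈ 4
Molecular formula = (C2H6N2O3)×4 = C8H24N8O12

C8H24N8O12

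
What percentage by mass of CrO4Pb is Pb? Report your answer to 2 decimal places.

64.11%

Molar mass = 1(52.00) + 4(16.00) + 1(207.2) = 323.200 g/mol
Mass of Pb per mole = 1 × 207.2 = 207.200 g
% Pb = 207.200 / 323.200 × 100 = 64.11%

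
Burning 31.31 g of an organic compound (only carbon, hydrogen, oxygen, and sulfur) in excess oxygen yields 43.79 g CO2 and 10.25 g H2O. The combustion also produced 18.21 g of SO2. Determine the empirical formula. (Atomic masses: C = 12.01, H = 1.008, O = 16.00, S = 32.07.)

C7H8O4S2

mol C = 43.79 / 44.01 = 0.9950; mass C = 0.9950 × 12.01 = 11.95 g
mol H = 2 × (10.25 / 18.02) = 1.138; mass H = 1.138 × 1.008 = 1.147 g
mol S = 18.21 / 64.07 = 0.2842; mass S = 9.115 g
mass O = 31.31 − (22.21) = 9.098 g → mol O = 0.5686
Ratios (÷ 0.2842): C 3.501, H 4.003, O 2.001, S 1.000
Multiply by 2: C 7.00, H 8.01, O 4.00, S 2.00 → C7H8O4S2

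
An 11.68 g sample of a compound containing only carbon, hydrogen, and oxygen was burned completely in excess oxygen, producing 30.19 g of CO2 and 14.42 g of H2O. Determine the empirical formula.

mol C = 30.19 / 44.01 = 0.6860; mass C = 0.6860 × 12.01 = 8.239 g
mol H = 2 × (14.42 / 18.02) = 1.600; mass H = 1.600 × 1.008 = 1.613 g
mass O = 11.68 − (9.852) = 1.828 g → mol O = 0.1143
Smallest is O at 0.1143 mol; normalising gives C 6.004, H 14.007, O 1.000
→ C6H14O

C6H14O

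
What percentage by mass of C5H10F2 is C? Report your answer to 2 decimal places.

Molar mass = 5(12.01) + 10(1.008) + 2(19.00) = 108.130 g/mol
Mass of C per mole = 5 × 12.01 = 60.050 g
% C = 60.050 / 108.130 × 100 = 55.54%

55.54%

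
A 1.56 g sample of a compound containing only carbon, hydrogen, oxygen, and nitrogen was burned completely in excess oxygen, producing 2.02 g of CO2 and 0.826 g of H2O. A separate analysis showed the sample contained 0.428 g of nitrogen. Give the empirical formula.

C3H6N2O2

mol C = 2.02 / 44.01 = 0.04590; mass C = 0.04590 × 12.01 = 0.5512 g
mol H = 2 × (0.826 / 18.02) = 0.09168; mass H = 0.09168 × 1.008 = 0.09241 g
mol N = 0.428 / 14.01 = 0.03055
mass O = 1.56 − (1.072) = 0.4883 g → mol O = 0.03052
Ratios (÷ 0.03052): C 1.504, H 3.004, N 1.001, O 1.000
×2: C 3.01, H 6.01, N 2.00, O 2.00 → C3H6N2O2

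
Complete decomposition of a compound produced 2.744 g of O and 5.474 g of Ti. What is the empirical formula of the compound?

O: 2.744 g ÷ 16.00 g/mol = 0.1715 mol
Ti: 5.474 g ÷ 47.87 g/mol = 0.1144 mol
Divide by the smallest (0.1144 mol Ti): O 1.500, Ti 1.000
Multiply by 2: O 3.00, Ti 2.00 → O3Ti2

O3Ti2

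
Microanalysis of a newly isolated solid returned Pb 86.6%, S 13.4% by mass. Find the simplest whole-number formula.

PbS

Assume 100 g: 86.6 g Pb, 13.4 g S.
Moles — Pb: 86.6 / 207.2 = 0.418 mol; S: 13.4 / 32.07 = 0.4178 mol
Divide by the smallest (0.4178 mol S): Pb 1.000, S 1.000
≈ 1:1 → PbS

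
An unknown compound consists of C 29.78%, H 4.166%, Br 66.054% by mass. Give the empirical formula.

C3H5Br

Assume 100 g: 29.78 g C, 4.166 g H, 66.054 g Br.
Moles — C: 29.78 / 12.01 = 2.48 mol; H: 4.166 / 1.008 = 4.133 mol; Br: 66.054 / 79.90 = 0.8267 mol
Divide by the smallest (0.8267 mol Br): C 2.999, H 4.999, Br 1.000
→ C3H5Br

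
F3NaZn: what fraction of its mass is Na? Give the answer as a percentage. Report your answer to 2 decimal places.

Molar mass = 3(19.00) + 1(22.99) + 1(65.38) = 145.370 g/mol
Mass of Na per mole = 1 × 22.99 = 22.990 g
% Na = 22.990 / 145.370 × 100 = 15.81%

15.81%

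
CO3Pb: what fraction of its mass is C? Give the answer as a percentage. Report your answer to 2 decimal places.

4.49%

Molar mass = 1(12.01) + 3(16.00) + 1(207.2) = 267.210 g/mol
Mass of C per mole = 1 × 12.01 = 12.010 g
% C = 12.010 / 267.210 × 100 = 4.49%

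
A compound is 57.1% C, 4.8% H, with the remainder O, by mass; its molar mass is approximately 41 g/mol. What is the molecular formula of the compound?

Assume 100 g: 57.1 g C, 4.8 g H, 38.1 g O.
Moles — C: 57.1 / 12.01 = 4.754 mol; H: 4.8 / 1.008 = 4.762 mol; O: 38.1 / 16.00 = 2.381 mol
Ratios (÷ 2.381): C 1.997, H 2.000, O 1.000
→ C2H2O
Empirical-formula mass = 42.04 g/mol
n = 41 / 42.04 = 0.98 ≈ 1
Molecular formula = empirical formula = C2H2O

C2H2O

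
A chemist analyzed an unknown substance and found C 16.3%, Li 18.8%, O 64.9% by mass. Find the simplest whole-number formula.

CLi2O3

Assume 100 g: 16.3 g C, 18.8 g Li, 64.9 g O.
n(C) = 16.3/12.01 = 1.357, n(Li) = 18.8/6.94 = 2.709, n(O) = 64.9/16.00 = 4.056
Divide by the smallest (1.357 mol C): C 1.000, Li 1.996, O 2.989
≈ 1:2:3 → CLi2O3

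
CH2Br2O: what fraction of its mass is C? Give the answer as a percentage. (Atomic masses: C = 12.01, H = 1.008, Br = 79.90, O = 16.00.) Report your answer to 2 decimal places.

Molar mass = 1(12.01) + 2(1.008) + 2(79.90) + 1(16.00) = 189.826 g/mol
Mass of C per mole = 1 × 12.01 = 12.010 g
% C = 12.010 / 189.826 × 100 = 6.33%

6.33%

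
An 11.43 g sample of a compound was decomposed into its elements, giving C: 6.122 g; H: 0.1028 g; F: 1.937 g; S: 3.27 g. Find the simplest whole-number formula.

C5HFS

n(C) = 6.122/12.01 = 0.5097, n(H) = 0.1028/1.008 = 0.102, n(F) = 1.937/19.00 = 0.1019, n(S) = 3.27/32.07 = 0.102
Ratios (÷ 0.1019): C 5.000, H 1.000, F 1.000, S 1.000
Ratio ≈ 5:1:1:1, so the empirical formula is C5HFS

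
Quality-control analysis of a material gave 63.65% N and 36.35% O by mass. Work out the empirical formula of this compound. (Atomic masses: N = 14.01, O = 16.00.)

Assume 100 g: 63.65 g N, 36.35 g O.
n(N) = 63.65/14.01 = 4.543, n(O) = 36.35/16.00 = 2.272
Smallest is O at 2.272 mol; normalising gives N 2.000, O 1.000
≈ 2:1 → N2O

N2O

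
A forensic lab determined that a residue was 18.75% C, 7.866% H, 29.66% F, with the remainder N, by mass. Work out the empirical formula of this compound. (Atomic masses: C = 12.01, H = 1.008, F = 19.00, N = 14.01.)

Assume 100 g: 18.75 g C, 7.866 g H, 29.66 g F, 43.724 g N.
n(C) = 18.75/12.01 = 1.561, n(H) = 7.866/1.008 = 7.804, n(F) = 29.66/19.00 = 1.561, n(N) = 43.724/14.01 = 3.121
Ratios (÷ 1.561): C 1.000, H 4.999, F 1.000, N 1.999
≈ 1:5:1:2 → CH5FN2

CH5FN2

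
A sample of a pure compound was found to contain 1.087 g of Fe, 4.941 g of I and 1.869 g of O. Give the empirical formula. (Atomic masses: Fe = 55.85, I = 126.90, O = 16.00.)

Moles — Fe: 1.087 / 55.85 = 0.01946 mol; I: 4.941 / 126.90 = 0.03894 mol; O: 1.869 / 16.00 = 0.1168 mol
Ratios (÷ 0.01946): Fe 1.000, I 2.001, O 6.002
Ratio ≈ 1:2:6, so the empirical formula is FeI2O6

FeI2O6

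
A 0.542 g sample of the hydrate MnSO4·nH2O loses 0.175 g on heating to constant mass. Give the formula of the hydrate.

MnSO4·4H2O

Mass of anhydrous MnSO4 = 0.542 − 0.175 = 0.367 g
mol H2O = 0.175 / 18.02 = 0.009711
Molar mass of MnSO4 = 151.01 g/mol → mol MnSO4 = 0.367 / 151.01 = 0.00243
n = 0.009711 / 0.00243 = 4.00 ≈ 4 → MnSO4·4H2O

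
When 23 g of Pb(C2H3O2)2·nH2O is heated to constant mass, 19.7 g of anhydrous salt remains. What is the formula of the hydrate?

Pb(C2H3O2)2·3H2O

Mass of water lost = 23 − 19.7 = 3.3 g → 3.3 / 18.02 = 0.1831 mol H2O
Molar mass of Pb(C2H3O2)2 = 325.29 g/mol → mol Pb(C2H3O2)2 = 19.7 / 325.29 = 0.06056
n = 0.1831 / 0.06056 = 3.02 ≈ 3 → Pb(C2H3O2)2·3H2O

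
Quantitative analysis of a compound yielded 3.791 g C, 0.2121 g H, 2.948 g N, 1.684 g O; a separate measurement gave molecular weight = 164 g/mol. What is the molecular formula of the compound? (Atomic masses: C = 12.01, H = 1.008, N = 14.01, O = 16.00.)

C6H4N4O2

Moles — C: 3.791 / 12.01 = 0.3157 mol; H: 0.2121 / 1.008 = 0.2104 mol; N: 2.948 / 14.01 = 0.2104 mol; O: 1.684 / 16.00 = 0.1052 mol
Ratios (÷ 0.1052): C 2.999, H 1.999, N 1.999, O 1.000
→ C3H2N2O
Empirical-formula mass = 82.07 g/mol
n = 164 / 82.07 = 2.00 ≈ 2
Molecular formula = (C3H2N2O)×2 = C6H4N4O2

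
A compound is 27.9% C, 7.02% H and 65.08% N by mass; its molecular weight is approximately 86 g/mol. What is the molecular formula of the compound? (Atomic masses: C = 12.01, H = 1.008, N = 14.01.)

Assume 100 g: 27.9 g C, 7.02 g H, 65.08 g N.
C: 27.9 g ÷ 12.01 g/mol = 2.323 mol
H: 7.02 g ÷ 1.008 g/mol = 6.964 mol
N: 65.08 g ÷ 14.01 g/mol = 4.645 mol
Smallest is C at 2.323 mol; normalising gives C 1.000, H 2.998, N 2.000
→ CH3N2
Empirical-formula mass = 43.05 g/mol
n = 86 / 43.05 = 2.00 ≈ 2
Molecular formula = (CH3N2)×2 = C2H6N4

C2H6N4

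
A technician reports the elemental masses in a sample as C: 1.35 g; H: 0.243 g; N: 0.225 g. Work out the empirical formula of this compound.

C7H15N

Moles — C: 1.35 / 12.01 = 0.1124 mol; H: 0.243 / 1.008 = 0.2411 mol; N: 0.225 / 14.01 = 0.01606 mol
Smallest is N at 0.01606 mol; normalising gives C 6.999, H 15.011, N 1.000
≈ 7:15:1 → C7H15N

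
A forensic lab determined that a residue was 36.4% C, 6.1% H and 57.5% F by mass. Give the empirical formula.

CH2F

Assume 100 g: 36.4 g C, 6.1 g H, 57.5 g F.
n(C) = 36.4/12.01 = 3.031, n(H) = 6.1/1.008 = 6.052, n(F) = 57.5/19.00 = 3.026
Smallest is F at 3.026 mol; normalising gives C 1.001, H 2.000, F 1.000
Ratio ≈ 1:2:1, so the empirical formula is CH2F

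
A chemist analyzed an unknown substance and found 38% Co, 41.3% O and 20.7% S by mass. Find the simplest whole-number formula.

Assume 100 g: 38 g Co, 41.3 g O, 20.7 g S.
Moles — Co: 38 / 58.93 = 0.6448 mol; O: 41.3 / 16.00 = 2.581 mol; S: 20.7 / 32.07 = 0.6455 mol
Ratios (÷ 0.6448): Co 1.000, O 4.003, S 1.001
→ CoO4S

CoO4S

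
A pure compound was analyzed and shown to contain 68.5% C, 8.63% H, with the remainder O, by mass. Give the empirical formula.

Assume 100 g: 68.5 g C, 8.63 g H, 22.87 g O.
n(C) = 68.5/12.01 = 5.704, n(H) = 8.63/1.008 = 8.562, n(O) = 22.87/16.00 = 1.429
Smallest is O at 1.429 mol; normalising gives C 3.990, H 5.990, O 1.000
≈ 4:6:1 → C4H6O

C4H6O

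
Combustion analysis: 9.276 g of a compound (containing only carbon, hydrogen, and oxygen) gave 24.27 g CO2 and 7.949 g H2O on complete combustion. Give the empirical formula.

C5H8O

mol C = 24.27 / 44.01 = 0.5515; mass C = 0.5515 × 12.01 = 6.623 g
mol H = 2 × (7.949 / 18.02) = 0.8822; mass H = 0.8822 × 1.008 = 0.8893 g
mass O = 9.276 − (7.512) = 1.764 g → mol O = 0.1102
Ratios (÷ 0.1102): C 5.003, H 8.004, O 1.000
→ C5H8O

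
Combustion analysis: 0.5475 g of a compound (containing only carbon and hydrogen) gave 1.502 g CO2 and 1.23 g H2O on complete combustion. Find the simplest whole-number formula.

CH4

mol C = 1.502 / 44.01 = 0.03413; mass C = 0.03413 × 12.01 = 0.4099 g
mol H = 2 × (1.23 / 18.02) = 0.1365; mass H = 0.1365 × 1.008 = 0.1376 g
Ratios (÷ 0.03413): C 1.000, H 4.000
Ratio ≈ 1:4, so the empirical formula is CH4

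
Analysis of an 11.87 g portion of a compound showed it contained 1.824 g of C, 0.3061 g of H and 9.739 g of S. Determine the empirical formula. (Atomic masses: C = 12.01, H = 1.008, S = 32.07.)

Moles — C: 1.824 / 12.01 = 0.1519 mol; H: 0.3061 / 1.008 = 0.3037 mol; S: 9.739 / 32.07 = 0.3037 mol
Smallest is C at 0.1519 mol; normalising gives C 1.000, H 1.999, S 2.000
Ratio ≈ 1:2:2, so the empirical formula is CH2S2

CH2S2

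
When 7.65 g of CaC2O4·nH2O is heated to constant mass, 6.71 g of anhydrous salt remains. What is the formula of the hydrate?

Mass of water lost = 7.65 − 6.71 = 0.94 g → 0.94 / 18.02 = 0.05216 mol H2O
Molar mass of CaC2O4 = 128.10 g/mol → mol CaC2O4 = 6.71 / 128.10 = 0.05238
n = 0.05216 / 0.05238 = 1.00 ≈ 1 → CaC2O4·H2O

CaC2O4·H2O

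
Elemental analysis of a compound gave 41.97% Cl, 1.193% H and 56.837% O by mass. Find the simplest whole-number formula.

Assume 100 g: 41.97 g Cl, 1.193 g H, 56.837 g O.
n(Cl) = 41.97/35.45 = 1.184, n(H) = 1.193/1.008 = 1.184, n(O) = 56.837/16.00 = 3.552
Ratios (÷ 1.184): Cl 1.000, H 1.000, O 3.001
Ratio ≈ 1:1:3, so the empirical formula is ClHO3

ClHO3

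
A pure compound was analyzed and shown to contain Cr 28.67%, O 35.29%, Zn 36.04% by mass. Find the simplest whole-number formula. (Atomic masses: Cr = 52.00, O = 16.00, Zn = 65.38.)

Assume 100 g: 28.67 g Cr, 35.29 g O, 36.04 g Zn.
Moles — Cr: 28.67 / 52.00 = 0.5513 mol; O: 35.29 / 16.00 = 2.206 mol; Zn: 36.04 / 65.38 = 0.5512 mol
Divide by the smallest (0.5512 mol Zn): Cr 1.000, O 4.001, Zn 1.000
Ratio ≈ 1:4:1, so the empirical formula is CrO4Zn

CrO4Zn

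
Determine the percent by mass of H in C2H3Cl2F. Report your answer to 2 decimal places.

2.59%

Molar mass = 2(12.01) + 3(1.008) + 2(35.45) + 1(19.00) = 116.944 g/mol
Mass of H per mole = 3 × 1.008 = 3.024 g
% H = 3.024 / 116.944 × 100 = 2.59%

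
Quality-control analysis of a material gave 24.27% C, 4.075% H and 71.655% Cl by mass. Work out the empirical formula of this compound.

CH2Cl

Assume 100 g: 24.27 g C, 4.075 g H, 71.655 g Cl.
Moles — C: 24.27 / 12.01 = 2.021 mol; H: 4.075 / 1.008 = 4.043 mol; Cl: 71.655 / 35.45 = 2.021 mol
Ratios (÷ 2.021): C 1.000, H 2.001, Cl 1.000
Ratio ≈ 1:2:1, so the empirical formula is CH2Cl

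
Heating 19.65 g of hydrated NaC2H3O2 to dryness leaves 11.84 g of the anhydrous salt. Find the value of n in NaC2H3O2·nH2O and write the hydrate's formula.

Mass of water lost = 19.65 − 11.84 = 7.81 g → 7.81 / 18.02 = 0.4334 mol H2O
Molar mass of NaC2H3O2 = 82.03 g/mol → mol NaC2H3O2 = 11.84 / 82.03 = 0.1443
n = 0.4334 / 0.1443 = 3.00 ≈ 3 → NaC2H3O2·3H2O

NaC2H3O2·3H2O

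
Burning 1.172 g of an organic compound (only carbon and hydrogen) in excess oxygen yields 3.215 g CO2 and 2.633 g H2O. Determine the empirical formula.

CH4

mol C = 3.215 / 44.01 = 0.07305; mass C = 0.07305 × 12.01 = 0.8773 g
mol H = 2 × (2.633 / 18.02) = 0.2922; mass H = 0.2922 × 1.008 = 0.2946 g
Smallest is C at 0.07305 mol; normalising gives C 1.000, H 4.000
≈ 1:4 → CH4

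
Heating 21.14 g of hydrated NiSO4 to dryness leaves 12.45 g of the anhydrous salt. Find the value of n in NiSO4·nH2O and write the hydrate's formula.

Mass of water lost = 21.14 − 12.45 = 8.69 g → 8.69 / 18.02 = 0.4822 mol H2O
Molar mass of NiSO4 = 154.76 g/mol → mol NiSO4 = 12.45 / 154.76 = 0.08045
n = 0.4822 / 0.08045 = 5.99 ≈ 6 → NiSO4·6H2O

NiSO4·6H2O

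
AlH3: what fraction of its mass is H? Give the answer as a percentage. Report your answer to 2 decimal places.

10.08%

Molar mass = 1(26.98) + 3(1.008) = 30.004 g/mol
Mass of H per mole = 3 × 1.008 = 3.024 g
% H = 3.024 / 30.004 × 100 = 10.08%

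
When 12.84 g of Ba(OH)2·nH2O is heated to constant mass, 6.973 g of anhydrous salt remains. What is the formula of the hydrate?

Mass of water lost = 12.84 − 6.973 = 5.867 g → 5.867 / 18.02 = 0.3256 mol H2O
Molar mass of Ba(OH)2 = 171.35 g/mol → mol Ba(OH)2 = 6.973 / 171.35 = 0.0407
n = 0.3256 / 0.0407 = 8.00 ≈ 8 → Ba(OH)2·8H2O

Ba(OH)2·8H2O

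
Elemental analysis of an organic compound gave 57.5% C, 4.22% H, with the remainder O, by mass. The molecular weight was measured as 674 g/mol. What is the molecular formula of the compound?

C32H28O16

Assume 100 g: 57.5 g C, 4.22 g H, 38.28 g O.
C: 57.5 g ÷ 12.01 g/mol = 4.788 mol
H: 4.22 g ÷ 1.008 g/mol = 4.187 mol
O: 38.28 g ÷ 16.00 g/mol = 2.393 mol
Divide by the smallest (2.393 mol O): C 2.001, H 1.750, O 1.000
×4: C 8.00, H 7.00, O 4.00 → C8H7O4
Empirical-formula mass = 167.14 g/mol
n = 674 / 167.14 = 4.03 ≈ 4
Molecular formula = (C8H7O4)×4 = C32H28O16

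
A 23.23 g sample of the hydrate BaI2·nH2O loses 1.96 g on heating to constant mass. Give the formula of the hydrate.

BaI2·2H2O

Mass of anhydrous BaI2 = 23.23 − 1.96 = 21.27 g
mol H2O = 1.96 / 18.02 = 0.1088
Molar mass of BaI2 = 391.13 g/mol → mol BaI2 = 21.27 / 391.13 = 0.05438
n = 0.1088 / 0.05438 = 2.00 ≈ 2 → BaI2·2H2O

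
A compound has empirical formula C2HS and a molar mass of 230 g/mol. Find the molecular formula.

C8H4S4

Empirical-formula mass = 57.10 g/mol
n = 230 / 57.10 = 4.03 ≈ 4
Molecular formula = (C2HS)4 = C8H4S4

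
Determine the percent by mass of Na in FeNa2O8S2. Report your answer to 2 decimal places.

15.64%

Molar mass = 1(55.85) + 2(22.99) + 8(16.00) + 2(32.07) = 293.970 g/mol
Mass of Na per mole = 2 × 22.99 = 45.980 g
% Na = 45.980 / 293.970 × 100 = 15.64%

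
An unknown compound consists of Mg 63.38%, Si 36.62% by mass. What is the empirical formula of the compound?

Mg2Si

Assume 100 g: 63.38 g Mg, 36.62 g Si.
Mg: 63.38 g ÷ 24.31 g/mol = 2.607 mol
Si: 36.62 g ÷ 28.09 g/mol = 1.304 mol
Ratios (÷ 1.304): Mg 2.000, Si 1.000
≈ 2:1 → Mg2Si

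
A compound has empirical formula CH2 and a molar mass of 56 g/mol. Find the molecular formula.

C4H8

Empirical-formula mass = 14.03 g/mol
n = 56 / 14.03 = 3.99 ≈ 4
Molecular formula = (CH2)4 = C4H8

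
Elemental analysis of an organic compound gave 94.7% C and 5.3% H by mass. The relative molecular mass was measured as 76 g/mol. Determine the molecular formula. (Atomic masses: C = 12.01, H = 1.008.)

C6H4

Assume 100 g: 94.7 g C, 5.3 g H.
n(C) = 94.7/12.01 = 7.885, n(H) = 5.3/1.008 = 5.258
Smallest is H at 5.258 mol; normalising gives C 1.500, H 1.000
Multiply by 2: C 3.00, H 2.00 → C3H2
Empirical-formula mass = 38.05 g/mol
n = 76 / 38.05 = 2.00 ≈ 2
Molecular formula = (C3H2)×2 = C6H4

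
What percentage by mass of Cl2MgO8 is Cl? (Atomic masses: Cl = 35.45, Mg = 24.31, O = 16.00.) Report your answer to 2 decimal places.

31.76%

Molar mass = 2(35.45) + 1(24.31) + 8(16.00) = 223.210 g/mol
Mass of Cl per mole = 2 × 35.45 = 70.900 g
% Cl = 70.900 / 223.210 × 100 = 31.76%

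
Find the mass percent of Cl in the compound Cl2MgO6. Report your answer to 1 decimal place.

37.1%

Molar mass = 2(35.45) + 1(24.31) + 6(16.00) = 191.210 g/mol
Mass of Cl per mole = 2 × 35.45 = 70.900 g
% Cl = 70.900 / 191.210 × 100 = 37.1%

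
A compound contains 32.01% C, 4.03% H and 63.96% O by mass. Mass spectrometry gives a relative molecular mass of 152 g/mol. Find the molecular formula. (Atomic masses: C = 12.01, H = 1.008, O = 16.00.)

C4H6O6

Assume 100 g: 32.01 g C, 4.03 g H, 63.96 g O.
Moles — C: 32.01 / 12.01 = 2.665 mol; H: 4.03 / 1.008 = 3.998 mol; O: 63.96 / 16.00 = 3.998 mol
Smallest is C at 2.665 mol; normalising gives C 1.000, H 1.500, O 1.500
Scaling by 2: C 2.00, H 3.00, O 3.00 → C2H3O3
Empirical-formula mass = 75.04 g/mol
n = 152 / 75.04 = 2.03 ≈ 2
Molecular formula = (C2H3O3)×2 = C4H6O6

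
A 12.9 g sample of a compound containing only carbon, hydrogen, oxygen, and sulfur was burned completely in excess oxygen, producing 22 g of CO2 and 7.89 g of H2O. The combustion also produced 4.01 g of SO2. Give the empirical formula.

C8H14O4S

mol C = 22 / 44.01 = 0.4999; mass C = 0.4999 × 12.01 = 6.004 g
mol H = 2 × (7.89 / 18.02) = 0.8757; mass H = 0.8757 × 1.008 = 0.8827 g
mol S = 4.01 / 64.07 = 0.06259; mass S = 2.007 g
mass O = 12.9 − (8.894) = 4.006 g → mol O = 0.2504
Divide by the smallest (0.06259 mol S): C 7.987, H 13.991, O 4.001, S 1.000
≈ 8:14:4:1 → C8H14O4S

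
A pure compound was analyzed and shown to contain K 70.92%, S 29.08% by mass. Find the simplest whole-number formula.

K2S

Assume 100 g: 70.92 g K, 29.08 g S.
Moles — K: 70.92 / 39.10 = 1.814 mol; S: 29.08 / 32.07 = 0.9068 mol
Ratios (÷ 0.9068): K 2.000, S 1.000
→ K2S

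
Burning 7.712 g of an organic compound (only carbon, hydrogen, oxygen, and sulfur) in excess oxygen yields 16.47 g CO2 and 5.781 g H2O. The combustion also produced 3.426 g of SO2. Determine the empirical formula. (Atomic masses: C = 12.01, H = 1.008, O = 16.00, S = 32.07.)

mol C = 16.47 / 44.01 = 0.3742; mass C = 0.3742 × 12.01 = 4.495 g
mol H = 2 × (5.781 / 18.02) = 0.6416; mass H = 0.6416 × 1.008 = 0.6468 g
mol S = 3.426 / 64.07 = 0.05347; mass S = 1.715 g
mass O = 7.712 − (6.856) = 0.8558 g → mol O = 0.05349
Smallest is S at 0.05347 mol; normalising gives C 6.999, H 11.999, O 1.000, S 1.000
≈ 7:12:1:1 → C7H12OS

C7H12OS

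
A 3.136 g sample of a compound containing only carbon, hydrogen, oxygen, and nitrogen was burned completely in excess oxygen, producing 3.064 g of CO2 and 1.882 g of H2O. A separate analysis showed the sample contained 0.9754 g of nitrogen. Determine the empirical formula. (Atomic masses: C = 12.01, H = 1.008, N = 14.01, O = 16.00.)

CH3NO

mol C = 3.064 / 44.01 = 0.06962; mass C = 0.06962 × 12.01 = 0.8361 g
mol H = 2 × (1.882 / 18.02) = 0.2089; mass H = 0.2089 × 1.008 = 0.2106 g
mol N = 0.9754 / 14.01 = 0.06962
mass O = 3.136 − (2.022) = 1.114 g → mol O = 0.06962
Smallest is O at 0.06962 mol; normalising gives C 1.000, H 3.000, N 1.000, O 1.000
Ratio ≈ 1:3:1:1, so the empirical formula is CH3NO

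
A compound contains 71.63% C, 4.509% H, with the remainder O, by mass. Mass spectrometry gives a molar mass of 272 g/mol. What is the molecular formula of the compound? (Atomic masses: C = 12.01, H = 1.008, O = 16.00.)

C16H12O4

Assume 100 g: 71.63 g C, 4.509 g H, 23.861 g O.
Moles — C: 71.63 / 12.01 = 5.964 mol; H: 4.509 / 1.008 = 4.473 mol; O: 23.861 / 16.00 = 1.491 mol
Ratios (÷ 1.491): C 3.999, H 3.000, O 1.000
≈ 4:3:1 → C4H3O
Empirical-formula mass = 67.06 g/mol
n = 272 / 67.06 = 4.06 ≈ 4
Molecular formula = (C4H3O)×4 = C16H12O4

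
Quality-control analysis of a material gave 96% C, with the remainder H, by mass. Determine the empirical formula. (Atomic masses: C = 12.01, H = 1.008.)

C2H

Assume 100 g: 96 g C, 4 g H.
n(C) = 96/12.01 = 7.993, n(H) = 4/1.008 = 3.968
Divide by the smallest (3.968 mol H): C 2.014, H 1.000
Ratio ≈ 2:1, so the empirical formula is C2H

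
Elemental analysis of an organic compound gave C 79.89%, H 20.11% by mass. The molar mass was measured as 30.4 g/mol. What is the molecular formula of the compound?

Assume 100 g: 79.89 g C, 20.11 g H.
Moles — C: 79.89 / 12.01 = 6.652 mol; H: 20.11 / 1.008 = 19.95 mol
Ratios (÷ 6.652): C 1.000, H 2.999
→ CH3
Empirical-formula mass = 15.03 g/mol
n = 30.4 / 15.03 = 2.02 ≈ 2
Molecular formula = (CH3)×2 = C2H6

C2H6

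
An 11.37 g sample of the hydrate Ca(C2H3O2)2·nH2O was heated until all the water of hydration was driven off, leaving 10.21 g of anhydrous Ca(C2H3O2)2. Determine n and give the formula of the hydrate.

Mass of water lost = 11.37 − 10.21 = 1.16 g → 1.16 / 18.02 = 0.06437 mol H2O
Molar mass of Ca(C2H3O2)2 = 158.17 g/mol → mol Ca(C2H3O2)2 = 10.21 / 158.17 = 0.06455
n = 0.06437 / 0.06455 = 1.00 ≈ 1 → Ca(C2H3O2)2·H2O

Ca(C2H3O2)2·H2O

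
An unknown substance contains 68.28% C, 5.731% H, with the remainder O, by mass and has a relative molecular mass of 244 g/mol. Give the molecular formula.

C14H14O4

Assume 100 g: 68.28 g C, 5.731 g H, 25.989 g O.
Moles — C: 68.28 / 12.01 = 5.685 mol; H: 5.731 / 1.008 = 5.686 mol; O: 25.989 / 16.00 = 1.624 mol
Smallest is O at 1.624 mol; normalising gives C 3.500, H 3.500, O 1.000
×2: C 7.00, H 7.00, O 2.00 → C7H7O2
Empirical-formula mass = 123.13 g/mol
n = 244 / 123.13 = 1.98 ≈ 2
Molecular formula = (C7H7O2)×2 = C14H14O4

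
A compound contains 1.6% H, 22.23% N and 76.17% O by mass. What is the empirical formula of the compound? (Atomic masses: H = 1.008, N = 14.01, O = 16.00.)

HNO3

Assume 100 g: 1.6 g H, 22.23 g N, 76.17 g O.
n(H) = 1.6/1.008 = 1.587, n(N) = 22.23/14.01 = 1.587, n(O) = 76.17/16.00 = 4.761
Divide by the smallest (1.587 mol N): H 1.000, N 1.000, O 3.000
Ratio ≈ 1:1:3, so the empirical formula is HNO3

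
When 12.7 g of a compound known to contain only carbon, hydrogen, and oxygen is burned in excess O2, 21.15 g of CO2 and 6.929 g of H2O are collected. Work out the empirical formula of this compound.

C5H8O4

mol C = 21.15 / 44.01 = 0.4806; mass C = 0.4806 × 12.01 = 5.772 g
mol H = 2 × (6.929 / 18.02) = 0.7690; mass H = 0.7690 × 1.008 = 0.7752 g
mass O = 12.7 − (6.547) = 6.153 g → mol O = 0.3846
Ratios (÷ 0.3846): C 1.250, H 2.000, O 1.000
Scaling by 4: C 5.00, H 8.00, O 4.00 → C5H8O4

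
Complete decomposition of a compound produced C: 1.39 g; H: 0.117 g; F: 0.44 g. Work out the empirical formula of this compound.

C: 1.39 g ÷ 12.01 g/mol = 0.1157 mol
H: 0.117 g ÷ 1.008 g/mol = 0.1161 mol
F: 0.44 g ÷ 19.00 g/mol = 0.02316 mol
Ratios (÷ 0.02316): C 4.998, H 5.012, F 1.000
≈ 5:5:1 → C5H5F

C5H5F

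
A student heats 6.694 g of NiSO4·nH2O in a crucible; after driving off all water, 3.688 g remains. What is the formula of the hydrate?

NiSO4·7H2O

Mass of water lost = 6.694 − 3.688 = 3.006 g → 3.006 / 18.02 = 0.1668 mol H2O
Molar mass of NiSO4 = 154.76 g/mol → mol NiSO4 = 3.688 / 154.76 = 0.02383
n = 0.1668 / 0.02383 = 7.00 ≈ 7 → NiSO4·7H2O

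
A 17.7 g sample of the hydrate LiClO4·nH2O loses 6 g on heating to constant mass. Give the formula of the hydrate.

Mass of anhydrous LiClO4 = 17.7 − 6 = 11.7 g
mol H2O = 6 / 18.02 = 0.333
Molar mass of LiClO4 = 106.39 g/mol → mol LiClO4 = 11.7 / 106.39 = 0.11
n = 0.333 / 0.11 = 3.03 ≈ 3 → LiClO4·3H2O

LiClO4·3H2O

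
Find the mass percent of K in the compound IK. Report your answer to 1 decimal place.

Molar mass = 1(126.90) + 1(39.10) = 166.000 g/mol
Mass of K per mole = 1 × 39.10 = 39.100 g
% K = 39.100 / 166.000 × 100 = 23.6%

23.6%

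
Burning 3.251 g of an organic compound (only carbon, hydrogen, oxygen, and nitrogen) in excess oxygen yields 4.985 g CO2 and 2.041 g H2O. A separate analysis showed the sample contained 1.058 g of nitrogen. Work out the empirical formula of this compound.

C3H6N2O

mol C = 4.985 / 44.01 = 0.1133; mass C = 0.1133 × 12.01 = 1.360 g
mol H = 2 × (2.041 / 18.02) = 0.2265; mass H = 0.2265 × 1.008 = 0.2283 g
mol N = 1.058 / 14.01 = 0.07552
mass O = 3.251 − (2.647) = 0.6043 g → mol O = 0.03777
Divide by the smallest (0.03777 mol O): C 2.999, H 5.998, N 1.999, O 1.000
Ratio ≈ 3:6:2:1, so the empirical formula is C3H6N2O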